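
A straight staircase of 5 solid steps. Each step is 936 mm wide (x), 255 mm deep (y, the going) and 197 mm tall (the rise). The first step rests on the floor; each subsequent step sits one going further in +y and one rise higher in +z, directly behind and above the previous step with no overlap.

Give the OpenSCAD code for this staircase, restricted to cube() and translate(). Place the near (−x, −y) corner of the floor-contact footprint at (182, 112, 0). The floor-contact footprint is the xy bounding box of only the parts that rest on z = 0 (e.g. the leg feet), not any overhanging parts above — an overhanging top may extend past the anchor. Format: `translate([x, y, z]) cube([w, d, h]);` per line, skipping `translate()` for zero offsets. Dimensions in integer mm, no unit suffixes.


translate([182, 112, 0]) cube([936, 255, 197]);
translate([182, 367, 197]) cube([936, 255, 197]);
translate([182, 622, 394]) cube([936, 255, 197]);
translate([182, 877, 591]) cube([936, 255, 197]);
translate([182, 1132, 788]) cube([936, 255, 197]);


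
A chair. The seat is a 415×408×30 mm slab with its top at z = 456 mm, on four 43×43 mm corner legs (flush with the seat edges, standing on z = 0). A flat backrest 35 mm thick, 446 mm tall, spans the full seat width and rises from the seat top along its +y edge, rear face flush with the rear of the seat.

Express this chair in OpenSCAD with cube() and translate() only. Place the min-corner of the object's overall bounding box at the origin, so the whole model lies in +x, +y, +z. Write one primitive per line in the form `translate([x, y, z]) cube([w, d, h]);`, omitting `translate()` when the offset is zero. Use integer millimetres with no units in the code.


translate([0, 0, 426]) cube([415, 408, 30]);
cube([43, 43, 426]);
translate([372, 0, 0]) cube([43, 43, 426]);
translate([0, 365, 0]) cube([43, 43, 426]);
translate([372, 365, 0]) cube([43, 43, 426]);
translate([0, 373, 456]) cube([415, 35, 446]);


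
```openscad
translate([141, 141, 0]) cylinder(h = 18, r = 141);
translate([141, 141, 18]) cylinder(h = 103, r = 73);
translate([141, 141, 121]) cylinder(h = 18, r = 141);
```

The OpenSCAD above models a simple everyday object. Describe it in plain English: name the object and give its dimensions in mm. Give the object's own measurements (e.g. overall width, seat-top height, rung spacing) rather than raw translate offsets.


A spool: two coaxial disc flanges of radius 141 mm and thickness 18 mm, joined by a core cylinder of radius 73 mm and height 103 mm. The lower flange rests on z = 0 and the three cylinders share a vertical axis.


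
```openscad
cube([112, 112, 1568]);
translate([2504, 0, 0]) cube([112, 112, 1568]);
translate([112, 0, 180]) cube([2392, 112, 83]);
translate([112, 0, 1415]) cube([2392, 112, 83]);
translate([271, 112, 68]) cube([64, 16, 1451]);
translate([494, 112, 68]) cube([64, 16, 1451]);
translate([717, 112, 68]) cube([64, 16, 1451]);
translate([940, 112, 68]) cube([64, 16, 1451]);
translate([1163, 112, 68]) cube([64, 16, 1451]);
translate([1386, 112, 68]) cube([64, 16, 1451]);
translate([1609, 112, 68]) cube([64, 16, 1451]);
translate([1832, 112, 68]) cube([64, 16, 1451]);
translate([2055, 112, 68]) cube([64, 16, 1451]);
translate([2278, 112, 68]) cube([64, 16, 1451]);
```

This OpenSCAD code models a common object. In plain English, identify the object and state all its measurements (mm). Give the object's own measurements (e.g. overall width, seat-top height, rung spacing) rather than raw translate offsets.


A fence section. Two 112×112 mm posts, 1568 mm tall, stand on the floor with a clear span of 2392 mm between their inner faces. Two horizontal rails of 112×83 mm section span the gap between the posts with their undersides at z = 180 mm and z = 1415 mm, flush with the posts' −y face. 10 pickets, each 64 mm wide, 16 mm thick and 1451 mm tall, are fixed to the +y face of the rails with their bottoms at z = 68 mm, spaced across the span with a 159 mm gap after the −x post and between neighbouring pickets, with 162 mm left before the +x post.


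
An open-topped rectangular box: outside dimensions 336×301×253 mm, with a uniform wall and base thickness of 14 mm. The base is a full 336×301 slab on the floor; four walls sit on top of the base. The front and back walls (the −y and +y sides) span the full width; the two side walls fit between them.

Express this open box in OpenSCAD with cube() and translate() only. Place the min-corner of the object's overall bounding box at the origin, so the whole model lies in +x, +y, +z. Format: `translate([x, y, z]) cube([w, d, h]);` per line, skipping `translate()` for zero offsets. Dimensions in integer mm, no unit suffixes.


cube([336, 301, 14]);
translate([0, 0, 14]) cube([336, 14, 239]);
translate([0, 287, 14]) cube([336, 14, 239]);
translate([0, 14, 14]) cube([14, 273, 239]);
translate([322, 14, 14]) cube([14, 273, 239]);


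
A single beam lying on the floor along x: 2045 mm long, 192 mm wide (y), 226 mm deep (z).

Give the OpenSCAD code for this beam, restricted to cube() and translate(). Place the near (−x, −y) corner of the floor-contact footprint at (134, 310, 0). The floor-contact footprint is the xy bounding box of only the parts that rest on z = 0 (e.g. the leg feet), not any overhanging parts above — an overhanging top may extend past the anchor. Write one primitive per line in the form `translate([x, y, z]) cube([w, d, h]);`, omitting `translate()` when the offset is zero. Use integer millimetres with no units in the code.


translate([134, 310, 0]) cube([2045, 192, 226]);


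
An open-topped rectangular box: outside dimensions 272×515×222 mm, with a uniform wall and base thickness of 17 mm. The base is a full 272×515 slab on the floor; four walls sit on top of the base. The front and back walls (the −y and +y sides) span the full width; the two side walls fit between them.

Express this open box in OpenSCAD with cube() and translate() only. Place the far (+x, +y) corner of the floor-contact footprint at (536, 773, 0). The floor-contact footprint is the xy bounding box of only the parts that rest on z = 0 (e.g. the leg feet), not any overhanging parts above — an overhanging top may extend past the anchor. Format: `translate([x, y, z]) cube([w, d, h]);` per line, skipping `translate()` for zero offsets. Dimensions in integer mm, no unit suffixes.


translate([264, 258, 0]) cube([272, 515, 17]);
translate([264, 258, 17]) cube([272, 17, 205]);
translate([264, 756, 17]) cube([272, 17, 205]);
translate([264, 275, 17]) cube([17, 481, 205]);
translate([519, 275, 17]) cube([17, 481, 205]);


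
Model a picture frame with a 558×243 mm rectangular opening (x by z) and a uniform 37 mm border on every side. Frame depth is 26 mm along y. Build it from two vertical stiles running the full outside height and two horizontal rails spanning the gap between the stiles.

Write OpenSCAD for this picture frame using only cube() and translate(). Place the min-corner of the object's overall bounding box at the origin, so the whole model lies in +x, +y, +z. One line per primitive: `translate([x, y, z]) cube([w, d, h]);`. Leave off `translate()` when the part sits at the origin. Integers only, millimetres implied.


cube([37, 26, 317]);
translate([595, 0, 0]) cube([37, 26, 317]);
translate([37, 0, 0]) cube([558, 26, 37]);
translate([37, 0, 280]) cube([558, 26, 37]);


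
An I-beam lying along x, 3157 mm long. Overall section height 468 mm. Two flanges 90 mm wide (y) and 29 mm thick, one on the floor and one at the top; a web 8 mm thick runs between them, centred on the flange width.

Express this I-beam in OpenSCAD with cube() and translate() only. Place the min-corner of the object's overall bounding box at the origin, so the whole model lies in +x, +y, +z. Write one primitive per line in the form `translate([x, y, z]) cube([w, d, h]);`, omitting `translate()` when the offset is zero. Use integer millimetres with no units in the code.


cube([3157, 90, 29]);
translate([0, 41, 29]) cube([3157, 8, 410]);
translate([0, 0, 439]) cube([3157, 90, 29]);


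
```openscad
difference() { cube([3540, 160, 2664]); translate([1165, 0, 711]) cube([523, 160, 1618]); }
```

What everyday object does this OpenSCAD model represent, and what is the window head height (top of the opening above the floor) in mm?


A wall with a window opening. The window head height is 2329 mm.

A wall with a rectangular opening subtracted — a window. Sill at z = 711, opening 1618 mm tall, so the head is at 711 + 1618 = 2329 mm.


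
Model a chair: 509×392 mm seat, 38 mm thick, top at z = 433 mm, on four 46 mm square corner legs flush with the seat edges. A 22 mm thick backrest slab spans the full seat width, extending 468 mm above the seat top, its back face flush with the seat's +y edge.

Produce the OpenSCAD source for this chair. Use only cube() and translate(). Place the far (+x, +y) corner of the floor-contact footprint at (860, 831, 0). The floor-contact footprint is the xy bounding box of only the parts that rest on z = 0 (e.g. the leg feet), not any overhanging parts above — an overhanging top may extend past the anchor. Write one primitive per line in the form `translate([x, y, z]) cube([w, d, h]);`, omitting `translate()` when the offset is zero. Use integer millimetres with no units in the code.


// leg_h = 433 - 38 = 395
translate([351, 439, 395]) cube([509, 392, 38]);
translate([351, 439, 0]) cube([46, 46, 395]);
translate([814, 439, 0]) cube([46, 46, 395]);
translate([351, 785, 0]) cube([46, 46, 395]);
translate([814, 785, 0]) cube([46, 46, 395]);
translate([351, 809, 433]) cube([509, 22, 468]);


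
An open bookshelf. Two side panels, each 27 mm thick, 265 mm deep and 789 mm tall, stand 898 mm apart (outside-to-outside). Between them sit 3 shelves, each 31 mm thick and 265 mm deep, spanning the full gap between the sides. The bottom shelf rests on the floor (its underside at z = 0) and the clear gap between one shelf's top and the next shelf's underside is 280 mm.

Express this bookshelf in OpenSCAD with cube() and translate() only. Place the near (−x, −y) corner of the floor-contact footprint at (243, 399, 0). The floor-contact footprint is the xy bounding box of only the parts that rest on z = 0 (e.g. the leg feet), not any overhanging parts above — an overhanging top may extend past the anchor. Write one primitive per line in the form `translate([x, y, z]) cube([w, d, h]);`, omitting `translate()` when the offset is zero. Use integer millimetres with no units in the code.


translate([243, 399, 0]) cube([27, 265, 789]);
translate([1114, 399, 0]) cube([27, 265, 789]);
translate([270, 399, 0]) cube([844, 265, 31]);
translate([270, 399, 311]) cube([844, 265, 31]);
translate([270, 399, 622]) cube([844, 265, 31]);


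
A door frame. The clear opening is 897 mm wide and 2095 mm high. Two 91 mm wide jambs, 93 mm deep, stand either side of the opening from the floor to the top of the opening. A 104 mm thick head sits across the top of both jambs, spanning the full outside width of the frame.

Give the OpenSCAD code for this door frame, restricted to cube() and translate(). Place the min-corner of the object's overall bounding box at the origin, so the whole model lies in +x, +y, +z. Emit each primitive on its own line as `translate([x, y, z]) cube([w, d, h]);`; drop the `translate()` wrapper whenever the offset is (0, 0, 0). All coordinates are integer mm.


cube([91, 93, 2095]);
translate([988, 0, 0]) cube([91, 93, 2095]);
translate([0, 0, 2095]) cube([1079, 93, 104]);


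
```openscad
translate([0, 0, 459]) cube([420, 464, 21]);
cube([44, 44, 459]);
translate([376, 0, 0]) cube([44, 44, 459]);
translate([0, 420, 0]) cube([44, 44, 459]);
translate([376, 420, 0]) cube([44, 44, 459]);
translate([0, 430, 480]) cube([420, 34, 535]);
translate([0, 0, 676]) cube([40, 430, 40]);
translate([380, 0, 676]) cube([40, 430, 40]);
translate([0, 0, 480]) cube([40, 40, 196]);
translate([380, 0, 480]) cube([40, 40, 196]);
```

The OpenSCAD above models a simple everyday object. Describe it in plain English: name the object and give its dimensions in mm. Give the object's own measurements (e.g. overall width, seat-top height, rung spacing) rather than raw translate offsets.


A chair. The seat is a 420×464×21 mm slab with its top at z = 480 mm, on four 44×44 mm corner legs (flush with the seat edges, standing on z = 0). A flat backrest 34 mm thick, 535 mm tall, spans the full seat width and rises from the seat top along its +y edge, rear face flush with the rear of the seat. Two armrests of 40×40 mm section run along each side from the seat's front edge to the front of the backrest, top faces 236 mm above the seat top and outer faces flush with the seat's x-edges; a 40×40 mm post under the front of each armrest stands on the seat at the front corner.


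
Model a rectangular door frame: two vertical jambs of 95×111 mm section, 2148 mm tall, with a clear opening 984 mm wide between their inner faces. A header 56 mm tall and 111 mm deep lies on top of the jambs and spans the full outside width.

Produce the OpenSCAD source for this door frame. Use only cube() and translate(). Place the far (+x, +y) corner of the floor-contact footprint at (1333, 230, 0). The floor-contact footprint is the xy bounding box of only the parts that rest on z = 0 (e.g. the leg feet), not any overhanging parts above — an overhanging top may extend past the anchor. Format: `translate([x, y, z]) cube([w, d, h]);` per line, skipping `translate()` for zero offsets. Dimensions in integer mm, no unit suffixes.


translate([159, 119, 0]) cube([95, 111, 2148]);
translate([1238, 119, 0]) cube([95, 111, 2148]);
translate([159, 119, 2148]) cube([1174, 111, 56]);


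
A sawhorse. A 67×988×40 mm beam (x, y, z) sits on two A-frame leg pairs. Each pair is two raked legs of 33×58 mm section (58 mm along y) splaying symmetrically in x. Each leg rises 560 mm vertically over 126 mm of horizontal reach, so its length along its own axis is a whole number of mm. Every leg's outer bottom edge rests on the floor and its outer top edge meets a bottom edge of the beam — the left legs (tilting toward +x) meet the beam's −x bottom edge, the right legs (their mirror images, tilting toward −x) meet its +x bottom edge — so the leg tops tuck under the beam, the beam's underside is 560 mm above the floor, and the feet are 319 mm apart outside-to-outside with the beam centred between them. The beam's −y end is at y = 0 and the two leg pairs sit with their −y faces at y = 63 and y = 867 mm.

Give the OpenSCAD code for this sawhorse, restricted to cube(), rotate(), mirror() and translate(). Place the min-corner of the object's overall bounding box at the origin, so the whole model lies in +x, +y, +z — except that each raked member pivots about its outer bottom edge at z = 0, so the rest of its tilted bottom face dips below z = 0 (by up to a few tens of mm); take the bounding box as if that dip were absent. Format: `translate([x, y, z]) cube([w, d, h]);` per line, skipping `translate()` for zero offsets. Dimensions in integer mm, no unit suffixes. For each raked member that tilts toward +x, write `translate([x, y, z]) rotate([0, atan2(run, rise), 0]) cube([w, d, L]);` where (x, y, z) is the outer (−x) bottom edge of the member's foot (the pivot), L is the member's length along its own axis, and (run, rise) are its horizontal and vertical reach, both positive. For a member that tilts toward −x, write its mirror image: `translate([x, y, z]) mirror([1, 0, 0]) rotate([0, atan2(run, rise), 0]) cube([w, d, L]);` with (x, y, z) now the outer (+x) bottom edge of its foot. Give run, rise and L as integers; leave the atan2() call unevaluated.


translate([126, 0, 560]) cube([67, 988, 40]);
translate([0, 63, 0]) rotate([0, atan2(126, 560), 0]) cube([33, 58, 574]);
translate([319, 63, 0]) mirror([1, 0, 0]) rotate([0, atan2(126, 560), 0]) cube([33, 58, 574]);
translate([0, 867, 0]) rotate([0, atan2(126, 560), 0]) cube([33, 58, 574]);
translate([319, 867, 0]) mirror([1, 0, 0]) rotate([0, atan2(126, 560), 0]) cube([33, 58, 574]);


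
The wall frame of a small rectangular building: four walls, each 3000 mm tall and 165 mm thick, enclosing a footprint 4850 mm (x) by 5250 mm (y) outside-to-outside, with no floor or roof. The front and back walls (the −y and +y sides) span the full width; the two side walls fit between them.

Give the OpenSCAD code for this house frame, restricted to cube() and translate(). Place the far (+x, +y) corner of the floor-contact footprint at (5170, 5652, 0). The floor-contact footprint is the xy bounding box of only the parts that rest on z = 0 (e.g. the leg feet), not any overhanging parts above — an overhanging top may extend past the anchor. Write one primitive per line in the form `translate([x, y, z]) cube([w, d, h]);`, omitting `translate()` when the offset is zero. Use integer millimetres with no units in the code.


translate([320, 402, 0]) cube([4850, 165, 3000]);
translate([320, 5487, 0]) cube([4850, 165, 3000]);
translate([320, 567, 0]) cube([165, 4920, 3000]);
translate([5005, 567, 0]) cube([165, 4920, 3000]);


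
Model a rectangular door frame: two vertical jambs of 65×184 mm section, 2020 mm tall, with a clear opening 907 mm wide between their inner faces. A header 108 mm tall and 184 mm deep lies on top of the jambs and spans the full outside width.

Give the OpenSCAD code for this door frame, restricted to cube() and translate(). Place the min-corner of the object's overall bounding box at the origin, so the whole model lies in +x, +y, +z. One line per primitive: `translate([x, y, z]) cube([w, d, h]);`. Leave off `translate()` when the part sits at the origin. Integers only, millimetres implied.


cube([65, 184, 2020]);
translate([972, 0, 0]) cube([65, 184, 2020]);
translate([0, 0, 2020]) cube([1037, 184, 108]);


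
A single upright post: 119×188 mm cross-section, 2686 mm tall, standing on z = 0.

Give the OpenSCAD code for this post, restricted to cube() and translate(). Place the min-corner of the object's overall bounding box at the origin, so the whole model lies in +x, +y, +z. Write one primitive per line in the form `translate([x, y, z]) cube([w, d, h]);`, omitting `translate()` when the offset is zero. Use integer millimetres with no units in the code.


cube([119, 188, 2686]);


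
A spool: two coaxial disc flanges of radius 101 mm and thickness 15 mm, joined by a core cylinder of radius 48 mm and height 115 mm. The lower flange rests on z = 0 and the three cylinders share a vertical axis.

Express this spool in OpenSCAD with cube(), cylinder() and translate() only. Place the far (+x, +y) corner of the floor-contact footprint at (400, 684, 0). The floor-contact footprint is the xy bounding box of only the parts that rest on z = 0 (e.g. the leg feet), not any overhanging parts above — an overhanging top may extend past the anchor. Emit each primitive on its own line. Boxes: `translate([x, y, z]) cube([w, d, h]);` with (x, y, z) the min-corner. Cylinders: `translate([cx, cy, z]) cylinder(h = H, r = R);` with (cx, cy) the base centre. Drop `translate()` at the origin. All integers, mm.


translate([299, 583, 0]) cylinder(h = 15, r = 101);
translate([299, 583, 15]) cylinder(h = 115, r = 48);
translate([299, 583, 130]) cylinder(h = 15, r = 101);


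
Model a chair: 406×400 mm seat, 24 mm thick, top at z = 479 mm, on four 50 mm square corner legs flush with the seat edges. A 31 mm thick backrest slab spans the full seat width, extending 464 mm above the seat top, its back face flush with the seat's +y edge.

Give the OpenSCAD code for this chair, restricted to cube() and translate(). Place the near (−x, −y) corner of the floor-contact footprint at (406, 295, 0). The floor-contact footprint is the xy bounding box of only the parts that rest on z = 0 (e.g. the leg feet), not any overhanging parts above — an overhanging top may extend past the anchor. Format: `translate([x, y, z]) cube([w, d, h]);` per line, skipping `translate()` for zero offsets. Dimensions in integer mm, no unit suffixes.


translate([406, 295, 455]) cube([406, 400, 24]);
translate([406, 295, 0]) cube([50, 50, 455]);
translate([762, 295, 0]) cube([50, 50, 455]);
translate([406, 645, 0]) cube([50, 50, 455]);
translate([762, 645, 0]) cube([50, 50, 455]);
translate([406, 664, 479]) cube([406, 31, 464]);


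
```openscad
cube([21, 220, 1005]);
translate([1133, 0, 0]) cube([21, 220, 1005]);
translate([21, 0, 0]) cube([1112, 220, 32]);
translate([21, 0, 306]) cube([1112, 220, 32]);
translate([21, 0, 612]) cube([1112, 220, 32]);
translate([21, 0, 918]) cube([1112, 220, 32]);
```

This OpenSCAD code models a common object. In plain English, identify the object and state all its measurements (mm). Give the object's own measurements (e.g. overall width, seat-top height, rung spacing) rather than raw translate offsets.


An open bookshelf. Two side panels, each 21 mm thick, 220 mm deep and 1005 mm tall, stand 1154 mm apart (outside-to-outside). Between them sit 4 shelves, each 32 mm thick and 220 mm deep, spanning the full gap between the sides. The bottom shelf rests on the floor (its underside at z = 0) and the clear gap between one shelf's top and the next shelf's underside is 274 mm.


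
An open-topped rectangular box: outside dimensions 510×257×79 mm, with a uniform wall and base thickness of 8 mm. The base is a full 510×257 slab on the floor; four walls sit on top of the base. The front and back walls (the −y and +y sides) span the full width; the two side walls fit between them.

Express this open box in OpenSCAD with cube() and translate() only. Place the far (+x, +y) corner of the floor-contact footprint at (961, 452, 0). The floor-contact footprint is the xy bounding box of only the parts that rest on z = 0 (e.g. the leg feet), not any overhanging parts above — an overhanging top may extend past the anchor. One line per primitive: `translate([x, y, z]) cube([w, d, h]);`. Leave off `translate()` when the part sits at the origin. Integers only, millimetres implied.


translate([451, 195, 0]) cube([510, 257, 8]);
translate([451, 195, 8]) cube([510, 8, 71]);
translate([451, 444, 8]) cube([510, 8, 71]);
translate([451, 203, 8]) cube([8, 241, 71]);
translate([953, 203, 8]) cube([8, 241, 71]);


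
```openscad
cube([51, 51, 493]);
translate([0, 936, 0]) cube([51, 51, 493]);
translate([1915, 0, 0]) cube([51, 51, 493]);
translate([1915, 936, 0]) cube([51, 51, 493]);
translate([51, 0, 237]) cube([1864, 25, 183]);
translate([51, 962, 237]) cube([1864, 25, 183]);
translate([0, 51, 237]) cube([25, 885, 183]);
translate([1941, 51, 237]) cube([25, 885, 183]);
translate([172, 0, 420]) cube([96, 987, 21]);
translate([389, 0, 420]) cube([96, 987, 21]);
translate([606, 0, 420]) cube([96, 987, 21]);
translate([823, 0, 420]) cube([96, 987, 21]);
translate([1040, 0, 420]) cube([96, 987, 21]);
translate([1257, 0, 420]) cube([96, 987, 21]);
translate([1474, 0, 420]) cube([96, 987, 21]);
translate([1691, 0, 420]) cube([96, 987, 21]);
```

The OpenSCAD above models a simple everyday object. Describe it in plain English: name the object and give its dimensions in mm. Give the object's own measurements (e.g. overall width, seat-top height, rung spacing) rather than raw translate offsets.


A bed frame 1966 mm long (x) by 987 mm wide (y). Four 51×51 mm corner posts, 493 mm tall, at the corners of the footprint. Four rails of 25 mm thickness and 183 mm height run between adjacent posts with their undersides at z = 237 mm, their outer faces flush with the outside of the frame (the two x-running rails run between the posts' inner faces; the two y-running rails run between the posts' inner faces). 8 slats, each 96 mm wide (x) and 21 mm thick, lie across the top of the two x-running rails, running the full 987 mm width of the frame in y; along x they sit between the end posts with a 121 mm gap after the −x posts and between neighbouring slats, leaving 128 mm before the +x posts.


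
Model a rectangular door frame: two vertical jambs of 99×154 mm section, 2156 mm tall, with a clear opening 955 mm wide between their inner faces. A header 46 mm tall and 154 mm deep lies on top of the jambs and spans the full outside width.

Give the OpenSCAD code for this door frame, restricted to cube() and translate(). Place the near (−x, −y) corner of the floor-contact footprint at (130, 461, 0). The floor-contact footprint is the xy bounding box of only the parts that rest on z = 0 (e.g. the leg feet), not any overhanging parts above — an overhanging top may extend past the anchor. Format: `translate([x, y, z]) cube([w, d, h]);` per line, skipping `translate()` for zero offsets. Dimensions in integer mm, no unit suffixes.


translate([130, 461, 0]) cube([99, 154, 2156]);
translate([1184, 461, 0]) cube([99, 154, 2156]);
translate([130, 461, 2156]) cube([1153, 154, 46]);


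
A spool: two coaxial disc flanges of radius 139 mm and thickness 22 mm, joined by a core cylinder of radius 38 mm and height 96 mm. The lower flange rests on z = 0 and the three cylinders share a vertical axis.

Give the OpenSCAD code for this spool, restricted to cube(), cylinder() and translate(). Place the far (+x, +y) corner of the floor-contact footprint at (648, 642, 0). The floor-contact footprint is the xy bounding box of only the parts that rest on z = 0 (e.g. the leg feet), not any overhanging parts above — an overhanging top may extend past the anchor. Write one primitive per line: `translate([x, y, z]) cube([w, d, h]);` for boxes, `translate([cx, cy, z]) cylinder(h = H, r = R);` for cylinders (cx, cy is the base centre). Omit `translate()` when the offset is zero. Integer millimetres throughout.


translate([509, 503, 0]) cylinder(h = 22, r = 139);
translate([509, 503, 22]) cylinder(h = 96, r = 38);
translate([509, 503, 118]) cylinder(h = 22, r = 139);


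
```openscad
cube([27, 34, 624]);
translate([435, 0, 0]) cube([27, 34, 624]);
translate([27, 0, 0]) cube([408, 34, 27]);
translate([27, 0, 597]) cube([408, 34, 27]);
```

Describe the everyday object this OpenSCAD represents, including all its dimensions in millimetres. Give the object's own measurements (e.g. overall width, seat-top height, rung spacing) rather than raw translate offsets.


A rectangular picture frame lying in the x–z plane (depth along y). The opening is 408 mm wide (x) by 570 mm tall (z), surrounded by a border 27 mm wide on all four sides. The frame is 34 mm deep and is made of two full-height vertical stiles with two horizontal rails fitted between them.


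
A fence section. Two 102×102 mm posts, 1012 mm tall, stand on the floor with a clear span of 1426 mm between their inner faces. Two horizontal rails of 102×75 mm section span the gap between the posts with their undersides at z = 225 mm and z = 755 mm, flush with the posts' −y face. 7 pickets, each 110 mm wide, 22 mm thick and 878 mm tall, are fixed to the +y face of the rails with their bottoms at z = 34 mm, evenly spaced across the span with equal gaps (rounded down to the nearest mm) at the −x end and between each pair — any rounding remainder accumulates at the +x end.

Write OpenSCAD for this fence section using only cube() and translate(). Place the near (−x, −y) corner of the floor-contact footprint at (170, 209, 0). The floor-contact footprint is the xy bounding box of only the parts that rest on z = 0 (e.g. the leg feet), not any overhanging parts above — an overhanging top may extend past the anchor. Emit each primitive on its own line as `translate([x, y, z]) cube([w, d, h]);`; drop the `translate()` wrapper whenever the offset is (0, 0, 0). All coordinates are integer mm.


translate([170, 209, 0]) cube([102, 102, 1012]);
translate([1698, 209, 0]) cube([102, 102, 1012]);
translate([272, 209, 225]) cube([1426, 102, 75]);
translate([272, 209, 755]) cube([1426, 102, 75]);
translate([354, 311, 34]) cube([110, 22, 878]);
translate([546, 311, 34]) cube([110, 22, 878]);
translate([738, 311, 34]) cube([110, 22, 878]);
translate([930, 311, 34]) cube([110, 22, 878]);
translate([1122, 311, 34]) cube([110, 22, 878]);
translate([1314, 311, 34]) cube([110, 22, 878]);
translate([1506, 311, 34]) cube([110, 22, 878]);


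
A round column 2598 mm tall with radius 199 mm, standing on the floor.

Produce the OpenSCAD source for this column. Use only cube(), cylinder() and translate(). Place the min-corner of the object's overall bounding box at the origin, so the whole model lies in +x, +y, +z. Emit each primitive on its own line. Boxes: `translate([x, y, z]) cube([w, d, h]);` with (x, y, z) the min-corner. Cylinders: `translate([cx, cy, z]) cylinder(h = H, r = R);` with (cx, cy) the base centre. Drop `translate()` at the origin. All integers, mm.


translate([199, 199, 0]) cylinder(h = 2598, r = 199);


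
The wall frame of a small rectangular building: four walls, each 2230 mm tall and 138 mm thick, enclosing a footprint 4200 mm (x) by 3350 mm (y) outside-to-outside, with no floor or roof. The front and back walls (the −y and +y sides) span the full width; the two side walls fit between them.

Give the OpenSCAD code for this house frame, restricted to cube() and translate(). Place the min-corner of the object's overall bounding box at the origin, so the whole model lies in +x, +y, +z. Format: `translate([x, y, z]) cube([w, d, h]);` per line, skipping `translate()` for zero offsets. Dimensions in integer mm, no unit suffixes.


cube([4200, 138, 2230]);
translate([0, 3212, 0]) cube([4200, 138, 2230]);
translate([0, 138, 0]) cube([138, 3074, 2230]);
translate([4062, 138, 0]) cube([138, 3074, 2230]);


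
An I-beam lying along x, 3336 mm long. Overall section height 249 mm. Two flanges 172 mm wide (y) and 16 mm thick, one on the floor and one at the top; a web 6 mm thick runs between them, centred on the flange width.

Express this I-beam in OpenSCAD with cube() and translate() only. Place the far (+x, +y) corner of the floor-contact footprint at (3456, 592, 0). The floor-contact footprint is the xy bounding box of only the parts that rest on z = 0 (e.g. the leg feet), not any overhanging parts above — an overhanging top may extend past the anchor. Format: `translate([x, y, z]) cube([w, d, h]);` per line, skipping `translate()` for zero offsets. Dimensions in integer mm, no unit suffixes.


translate([120, 420, 0]) cube([3336, 172, 16]);
translate([120, 503, 16]) cube([3336, 6, 217]);
translate([120, 420, 233]) cube([3336, 172, 16]);


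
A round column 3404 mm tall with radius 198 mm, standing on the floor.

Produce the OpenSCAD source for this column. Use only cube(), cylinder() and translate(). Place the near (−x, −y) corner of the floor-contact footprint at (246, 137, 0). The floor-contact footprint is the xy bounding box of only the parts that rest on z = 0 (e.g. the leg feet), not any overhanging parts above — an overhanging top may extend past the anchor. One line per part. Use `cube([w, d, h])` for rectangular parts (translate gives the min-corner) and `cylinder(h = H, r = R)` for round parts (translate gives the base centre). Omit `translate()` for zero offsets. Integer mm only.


translate([444, 335, 0]) cylinder(h = 3404, r = 198);


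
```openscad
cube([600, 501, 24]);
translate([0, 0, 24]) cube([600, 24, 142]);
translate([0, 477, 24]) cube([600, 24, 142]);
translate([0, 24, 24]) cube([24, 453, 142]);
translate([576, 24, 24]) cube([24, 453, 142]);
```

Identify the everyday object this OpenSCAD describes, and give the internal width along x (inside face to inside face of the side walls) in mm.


An open box. The internal width is 552 mm.

A 600×501 base slab with four walls standing on it — an open box. The base is 600 mm wide and the walls are 24 mm thick, so the internal width is 600 − 2 × 24 = 552 mm.


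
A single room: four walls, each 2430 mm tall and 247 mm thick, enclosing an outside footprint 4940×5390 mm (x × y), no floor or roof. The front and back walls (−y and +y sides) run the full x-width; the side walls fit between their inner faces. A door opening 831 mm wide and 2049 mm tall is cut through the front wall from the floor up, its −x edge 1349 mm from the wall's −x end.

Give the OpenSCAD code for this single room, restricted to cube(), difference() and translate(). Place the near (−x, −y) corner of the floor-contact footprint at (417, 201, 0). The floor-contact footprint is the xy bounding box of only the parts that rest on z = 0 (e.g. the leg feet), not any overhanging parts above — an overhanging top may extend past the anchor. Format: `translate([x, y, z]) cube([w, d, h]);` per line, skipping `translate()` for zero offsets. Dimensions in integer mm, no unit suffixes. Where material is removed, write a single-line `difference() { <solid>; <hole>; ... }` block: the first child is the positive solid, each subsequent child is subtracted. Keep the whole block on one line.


difference() { translate([417, 201, 0]) cube([4940, 247, 2430]); translate([1766, 201, 0]) cube([831, 247, 2049]); }
translate([417, 5344, 0]) cube([4940, 247, 2430]);
translate([417, 448, 0]) cube([247, 4896, 2430]);
translate([5110, 448, 0]) cube([247, 4896, 2430]);


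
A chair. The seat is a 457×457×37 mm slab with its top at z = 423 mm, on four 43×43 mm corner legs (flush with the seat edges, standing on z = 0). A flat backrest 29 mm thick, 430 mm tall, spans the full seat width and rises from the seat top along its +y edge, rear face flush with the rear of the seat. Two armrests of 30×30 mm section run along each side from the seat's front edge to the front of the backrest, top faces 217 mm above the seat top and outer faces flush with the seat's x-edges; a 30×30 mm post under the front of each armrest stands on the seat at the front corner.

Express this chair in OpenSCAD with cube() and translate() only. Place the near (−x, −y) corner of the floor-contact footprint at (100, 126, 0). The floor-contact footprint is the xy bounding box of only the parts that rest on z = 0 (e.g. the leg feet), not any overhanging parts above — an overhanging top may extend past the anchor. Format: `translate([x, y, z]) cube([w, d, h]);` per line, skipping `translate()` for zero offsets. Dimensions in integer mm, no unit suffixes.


// leg_h = 423 - 37 = 386
// arm post h = 217 - 30 = 187
translate([100, 126, 386]) cube([457, 457, 37]);
translate([100, 126, 0]) cube([43, 43, 386]);
translate([514, 126, 0]) cube([43, 43, 386]);
translate([100, 540, 0]) cube([43, 43, 386]);
translate([514, 540, 0]) cube([43, 43, 386]);
translate([100, 554, 423]) cube([457, 29, 430]);
translate([100, 126, 610]) cube([30, 428, 30]);
translate([527, 126, 610]) cube([30, 428, 30]);
translate([100, 126, 423]) cube([30, 30, 187]);
translate([527, 126, 423]) cube([30, 30, 187]);


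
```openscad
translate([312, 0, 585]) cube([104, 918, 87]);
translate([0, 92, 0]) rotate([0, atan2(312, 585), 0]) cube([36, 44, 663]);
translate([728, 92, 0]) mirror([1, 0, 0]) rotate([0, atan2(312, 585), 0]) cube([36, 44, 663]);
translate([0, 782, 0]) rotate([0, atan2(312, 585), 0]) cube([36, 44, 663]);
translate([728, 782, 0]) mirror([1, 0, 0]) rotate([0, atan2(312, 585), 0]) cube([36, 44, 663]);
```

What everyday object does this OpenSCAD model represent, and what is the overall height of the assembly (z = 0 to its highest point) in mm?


A sawhorse. The overall height is 672 mm.

A beam across two mirrored pairs of raked legs — a sawhorse. The beam's underside is at z = 585 (matching the legs' vertical rise in atan2(312, 585)) and the beam is 87 mm tall, so its top is at 585 + 87 = 672 mm. The raked legs top out at the beam's underside, so that is the highest point.


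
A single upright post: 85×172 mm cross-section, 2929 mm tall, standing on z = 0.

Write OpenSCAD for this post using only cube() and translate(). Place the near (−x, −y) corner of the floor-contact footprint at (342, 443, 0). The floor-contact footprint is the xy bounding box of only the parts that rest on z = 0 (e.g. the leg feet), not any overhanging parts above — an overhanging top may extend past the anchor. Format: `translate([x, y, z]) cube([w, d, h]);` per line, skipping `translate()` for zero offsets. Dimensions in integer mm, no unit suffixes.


translate([342, 443, 0]) cube([85, 172, 2929]);


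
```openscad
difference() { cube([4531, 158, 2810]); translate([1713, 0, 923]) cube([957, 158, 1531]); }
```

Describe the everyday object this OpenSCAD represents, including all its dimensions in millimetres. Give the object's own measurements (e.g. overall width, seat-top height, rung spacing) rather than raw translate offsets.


A wall 4531 mm long (x), 158 mm thick (y), 2810 mm tall, with a rectangular window opening cut through it. The opening is 957 mm wide and 1531 mm tall; its sill is at z = 923 mm and its near (−x) edge is 1713 mm from the wall's −x end. The opening passes through the full wall thickness.


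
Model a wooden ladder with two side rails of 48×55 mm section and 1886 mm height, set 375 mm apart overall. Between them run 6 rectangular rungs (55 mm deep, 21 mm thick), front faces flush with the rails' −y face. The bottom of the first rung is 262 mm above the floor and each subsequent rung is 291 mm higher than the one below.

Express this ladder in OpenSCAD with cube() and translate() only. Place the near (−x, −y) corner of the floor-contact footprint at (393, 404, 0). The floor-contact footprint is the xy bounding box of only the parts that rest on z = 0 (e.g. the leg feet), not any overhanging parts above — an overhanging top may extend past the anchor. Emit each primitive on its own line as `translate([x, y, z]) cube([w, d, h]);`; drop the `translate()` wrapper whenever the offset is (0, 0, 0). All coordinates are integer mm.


translate([393, 404, 0]) cube([48, 55, 1886]);
translate([720, 404, 0]) cube([48, 55, 1886]);
translate([441, 404, 262]) cube([279, 55, 21]);
translate([441, 404, 553]) cube([279, 55, 21]);
translate([441, 404, 844]) cube([279, 55, 21]);
translate([441, 404, 1135]) cube([279, 55, 21]);
translate([441, 404, 1426]) cube([279, 55, 21]);
translate([441, 404, 1717]) cube([279, 55, 21]);


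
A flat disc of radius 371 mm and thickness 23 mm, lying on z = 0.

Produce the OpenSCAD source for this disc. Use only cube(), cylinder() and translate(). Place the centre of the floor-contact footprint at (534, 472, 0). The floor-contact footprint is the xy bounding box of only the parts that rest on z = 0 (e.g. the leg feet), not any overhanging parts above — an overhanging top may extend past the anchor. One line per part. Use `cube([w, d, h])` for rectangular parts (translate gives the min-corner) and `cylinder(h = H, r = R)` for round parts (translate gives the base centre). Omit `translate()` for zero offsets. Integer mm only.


translate([534, 472, 0]) cylinder(h = 23, r = 371);


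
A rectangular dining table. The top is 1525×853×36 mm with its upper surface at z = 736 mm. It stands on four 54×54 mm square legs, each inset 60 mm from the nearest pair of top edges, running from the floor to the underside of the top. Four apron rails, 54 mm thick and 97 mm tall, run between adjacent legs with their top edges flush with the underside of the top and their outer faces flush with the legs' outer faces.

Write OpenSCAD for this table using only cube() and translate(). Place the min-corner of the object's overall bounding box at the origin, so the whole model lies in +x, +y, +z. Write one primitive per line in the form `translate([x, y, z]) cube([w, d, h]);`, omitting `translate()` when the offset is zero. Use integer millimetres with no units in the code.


translate([0, 0, 700]) cube([1525, 853, 36]);
translate([60, 60, 0]) cube([54, 54, 700]);
translate([1411, 60, 0]) cube([54, 54, 700]);
translate([60, 739, 0]) cube([54, 54, 700]);
translate([1411, 739, 0]) cube([54, 54, 700]);
translate([114, 60, 603]) cube([1297, 54, 97]);
translate([114, 739, 603]) cube([1297, 54, 97]);
translate([60, 114, 603]) cube([54, 625, 97]);
translate([1411, 114, 603]) cube([54, 625, 97]);


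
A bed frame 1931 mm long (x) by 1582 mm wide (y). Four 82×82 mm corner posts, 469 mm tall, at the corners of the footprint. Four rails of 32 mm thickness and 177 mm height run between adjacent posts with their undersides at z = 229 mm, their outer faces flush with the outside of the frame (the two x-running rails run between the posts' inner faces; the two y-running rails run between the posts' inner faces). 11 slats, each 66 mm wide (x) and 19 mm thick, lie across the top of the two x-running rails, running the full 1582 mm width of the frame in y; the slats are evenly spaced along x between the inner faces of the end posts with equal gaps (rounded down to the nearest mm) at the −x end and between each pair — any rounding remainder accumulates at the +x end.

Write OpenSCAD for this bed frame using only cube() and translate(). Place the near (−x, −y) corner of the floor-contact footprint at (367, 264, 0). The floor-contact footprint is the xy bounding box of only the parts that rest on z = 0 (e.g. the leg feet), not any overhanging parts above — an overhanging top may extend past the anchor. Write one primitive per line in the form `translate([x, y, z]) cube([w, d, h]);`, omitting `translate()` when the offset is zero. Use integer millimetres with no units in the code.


translate([367, 264, 0]) cube([82, 82, 469]);
translate([367, 1764, 0]) cube([82, 82, 469]);
translate([2216, 264, 0]) cube([82, 82, 469]);
translate([2216, 1764, 0]) cube([82, 82, 469]);
translate([449, 264, 229]) cube([1767, 32, 177]);
translate([449, 1814, 229]) cube([1767, 32, 177]);
translate([367, 346, 229]) cube([32, 1418, 177]);
translate([2266, 346, 229]) cube([32, 1418, 177]);
translate([535, 264, 406]) cube([66, 1582, 19]);
translate([687, 264, 406]) cube([66, 1582, 19]);
translate([839, 264, 406]) cube([66, 1582, 19]);
translate([991, 264, 406]) cube([66, 1582, 19]);
translate([1143, 264, 406]) cube([66, 1582, 19]);
translate([1295, 264, 406]) cube([66, 1582, 19]);
translate([1447, 264, 406]) cube([66, 1582, 19]);
translate([1599, 264, 406]) cube([66, 1582, 19]);
translate([1751, 264, 406]) cube([66, 1582, 19]);
translate([1903, 264, 406]) cube([66, 1582, 19]);
translate([2055, 264, 406]) cube([66, 1582, 19]);
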